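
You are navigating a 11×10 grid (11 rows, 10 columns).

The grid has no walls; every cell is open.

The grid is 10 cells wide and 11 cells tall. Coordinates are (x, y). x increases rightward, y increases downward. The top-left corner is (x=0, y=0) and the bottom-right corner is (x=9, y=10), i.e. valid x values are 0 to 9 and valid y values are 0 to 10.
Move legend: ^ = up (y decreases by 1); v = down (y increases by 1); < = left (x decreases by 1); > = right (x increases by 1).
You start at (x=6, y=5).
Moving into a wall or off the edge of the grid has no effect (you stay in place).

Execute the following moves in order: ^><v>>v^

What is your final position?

Answer: Final position: (x=8, y=5)

Derivation:
Start: (x=6, y=5)
  ^ (up): (x=6, y=5) -> (x=6, y=4)
  > (right): (x=6, y=4) -> (x=7, y=4)
  < (left): (x=7, y=4) -> (x=6, y=4)
  v (down): (x=6, y=4) -> (x=6, y=5)
  > (right): (x=6, y=5) -> (x=7, y=5)
  > (right): (x=7, y=5) -> (x=8, y=5)
  v (down): (x=8, y=5) -> (x=8, y=6)
  ^ (up): (x=8, y=6) -> (x=8, y=5)
Final: (x=8, y=5)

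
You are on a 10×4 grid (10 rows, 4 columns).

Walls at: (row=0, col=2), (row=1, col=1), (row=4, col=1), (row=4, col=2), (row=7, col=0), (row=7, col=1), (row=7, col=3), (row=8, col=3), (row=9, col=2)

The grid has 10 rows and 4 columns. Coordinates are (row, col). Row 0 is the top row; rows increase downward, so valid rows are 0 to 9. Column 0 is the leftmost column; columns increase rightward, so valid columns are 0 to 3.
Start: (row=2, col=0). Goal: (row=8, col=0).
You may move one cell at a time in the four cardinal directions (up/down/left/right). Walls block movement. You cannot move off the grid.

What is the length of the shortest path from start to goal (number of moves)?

BFS from (row=2, col=0) until reaching (row=8, col=0):
  Distance 0: (row=2, col=0)
  Distance 1: (row=1, col=0), (row=2, col=1), (row=3, col=0)
  Distance 2: (row=0, col=0), (row=2, col=2), (row=3, col=1), (row=4, col=0)
  Distance 3: (row=0, col=1), (row=1, col=2), (row=2, col=3), (row=3, col=2), (row=5, col=0)
  Distance 4: (row=1, col=3), (row=3, col=3), (row=5, col=1), (row=6, col=0)
  Distance 5: (row=0, col=3), (row=4, col=3), (row=5, col=2), (row=6, col=1)
  Distance 6: (row=5, col=3), (row=6, col=2)
  Distance 7: (row=6, col=3), (row=7, col=2)
  Distance 8: (row=8, col=2)
  Distance 9: (row=8, col=1)
  Distance 10: (row=8, col=0), (row=9, col=1)  <- goal reached here
One shortest path (10 moves): (row=2, col=0) -> (row=3, col=0) -> (row=4, col=0) -> (row=5, col=0) -> (row=5, col=1) -> (row=5, col=2) -> (row=6, col=2) -> (row=7, col=2) -> (row=8, col=2) -> (row=8, col=1) -> (row=8, col=0)

Answer: Shortest path length: 10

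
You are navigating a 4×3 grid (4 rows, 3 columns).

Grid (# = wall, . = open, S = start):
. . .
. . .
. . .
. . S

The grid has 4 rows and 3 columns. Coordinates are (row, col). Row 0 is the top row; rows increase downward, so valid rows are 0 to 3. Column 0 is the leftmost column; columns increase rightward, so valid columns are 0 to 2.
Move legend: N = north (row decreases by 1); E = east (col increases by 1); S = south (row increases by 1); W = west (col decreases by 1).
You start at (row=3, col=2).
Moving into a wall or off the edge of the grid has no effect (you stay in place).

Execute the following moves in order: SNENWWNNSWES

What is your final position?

Start: (row=3, col=2)
  S (south): blocked, stay at (row=3, col=2)
  N (north): (row=3, col=2) -> (row=2, col=2)
  E (east): blocked, stay at (row=2, col=2)
  N (north): (row=2, col=2) -> (row=1, col=2)
  W (west): (row=1, col=2) -> (row=1, col=1)
  W (west): (row=1, col=1) -> (row=1, col=0)
  N (north): (row=1, col=0) -> (row=0, col=0)
  N (north): blocked, stay at (row=0, col=0)
  S (south): (row=0, col=0) -> (row=1, col=0)
  W (west): blocked, stay at (row=1, col=0)
  E (east): (row=1, col=0) -> (row=1, col=1)
  S (south): (row=1, col=1) -> (row=2, col=1)
Final: (row=2, col=1)

Answer: Final position: (row=2, col=1)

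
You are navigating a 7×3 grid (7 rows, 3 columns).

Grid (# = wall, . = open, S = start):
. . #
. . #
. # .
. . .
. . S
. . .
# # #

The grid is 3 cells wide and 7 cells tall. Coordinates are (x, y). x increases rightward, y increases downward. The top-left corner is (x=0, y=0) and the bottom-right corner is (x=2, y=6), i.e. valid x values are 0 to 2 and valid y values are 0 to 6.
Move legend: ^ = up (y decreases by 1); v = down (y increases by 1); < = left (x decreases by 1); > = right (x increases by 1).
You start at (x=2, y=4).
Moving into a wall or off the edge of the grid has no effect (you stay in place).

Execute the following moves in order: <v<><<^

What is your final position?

Start: (x=2, y=4)
  < (left): (x=2, y=4) -> (x=1, y=4)
  v (down): (x=1, y=4) -> (x=1, y=5)
  < (left): (x=1, y=5) -> (x=0, y=5)
  > (right): (x=0, y=5) -> (x=1, y=5)
  < (left): (x=1, y=5) -> (x=0, y=5)
  < (left): blocked, stay at (x=0, y=5)
  ^ (up): (x=0, y=5) -> (x=0, y=4)
Final: (x=0, y=4)

Answer: Final position: (x=0, y=4)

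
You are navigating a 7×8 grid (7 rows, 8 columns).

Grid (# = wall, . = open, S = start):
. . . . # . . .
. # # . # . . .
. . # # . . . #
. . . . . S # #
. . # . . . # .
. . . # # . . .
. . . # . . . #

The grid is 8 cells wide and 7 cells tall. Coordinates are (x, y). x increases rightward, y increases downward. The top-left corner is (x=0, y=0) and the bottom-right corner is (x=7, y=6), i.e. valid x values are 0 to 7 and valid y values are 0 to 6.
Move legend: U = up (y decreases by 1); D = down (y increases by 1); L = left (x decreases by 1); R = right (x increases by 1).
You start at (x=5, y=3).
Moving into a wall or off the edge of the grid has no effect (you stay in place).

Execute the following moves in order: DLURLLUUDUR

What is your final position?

Start: (x=5, y=3)
  D (down): (x=5, y=3) -> (x=5, y=4)
  L (left): (x=5, y=4) -> (x=4, y=4)
  U (up): (x=4, y=4) -> (x=4, y=3)
  R (right): (x=4, y=3) -> (x=5, y=3)
  L (left): (x=5, y=3) -> (x=4, y=3)
  L (left): (x=4, y=3) -> (x=3, y=3)
  U (up): blocked, stay at (x=3, y=3)
  U (up): blocked, stay at (x=3, y=3)
  D (down): (x=3, y=3) -> (x=3, y=4)
  U (up): (x=3, y=4) -> (x=3, y=3)
  R (right): (x=3, y=3) -> (x=4, y=3)
Final: (x=4, y=3)

Answer: Final position: (x=4, y=3)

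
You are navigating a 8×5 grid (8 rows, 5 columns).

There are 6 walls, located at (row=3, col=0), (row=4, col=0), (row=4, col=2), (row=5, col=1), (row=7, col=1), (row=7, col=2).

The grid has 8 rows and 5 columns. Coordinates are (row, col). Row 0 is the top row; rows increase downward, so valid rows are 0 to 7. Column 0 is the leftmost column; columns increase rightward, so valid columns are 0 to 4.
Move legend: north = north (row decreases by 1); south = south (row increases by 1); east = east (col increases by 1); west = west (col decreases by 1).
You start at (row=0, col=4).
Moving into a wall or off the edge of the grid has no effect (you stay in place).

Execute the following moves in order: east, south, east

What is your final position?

Start: (row=0, col=4)
  east (east): blocked, stay at (row=0, col=4)
  south (south): (row=0, col=4) -> (row=1, col=4)
  east (east): blocked, stay at (row=1, col=4)
Final: (row=1, col=4)

Answer: Final position: (row=1, col=4)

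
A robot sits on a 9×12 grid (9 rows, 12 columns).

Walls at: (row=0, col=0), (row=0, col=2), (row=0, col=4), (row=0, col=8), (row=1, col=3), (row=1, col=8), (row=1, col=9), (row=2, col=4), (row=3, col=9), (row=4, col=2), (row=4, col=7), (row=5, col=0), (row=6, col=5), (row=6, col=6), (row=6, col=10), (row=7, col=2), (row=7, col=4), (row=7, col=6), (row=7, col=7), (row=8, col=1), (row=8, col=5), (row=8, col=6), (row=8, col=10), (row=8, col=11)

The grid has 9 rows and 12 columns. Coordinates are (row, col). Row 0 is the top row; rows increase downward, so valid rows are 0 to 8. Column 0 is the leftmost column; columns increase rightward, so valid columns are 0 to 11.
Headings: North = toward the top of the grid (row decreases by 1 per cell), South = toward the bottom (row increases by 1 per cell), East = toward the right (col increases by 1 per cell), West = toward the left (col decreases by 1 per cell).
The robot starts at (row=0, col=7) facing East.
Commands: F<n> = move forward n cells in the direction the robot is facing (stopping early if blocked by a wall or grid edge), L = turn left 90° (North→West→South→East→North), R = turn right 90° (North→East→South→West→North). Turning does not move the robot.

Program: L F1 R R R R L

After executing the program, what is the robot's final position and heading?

Start: (row=0, col=7), facing East
  L: turn left, now facing North
  F1: move forward 0/1 (blocked), now at (row=0, col=7)
  R: turn right, now facing East
  R: turn right, now facing South
  R: turn right, now facing West
  R: turn right, now facing North
  L: turn left, now facing West
Final: (row=0, col=7), facing West

Answer: Final position: (row=0, col=7), facing West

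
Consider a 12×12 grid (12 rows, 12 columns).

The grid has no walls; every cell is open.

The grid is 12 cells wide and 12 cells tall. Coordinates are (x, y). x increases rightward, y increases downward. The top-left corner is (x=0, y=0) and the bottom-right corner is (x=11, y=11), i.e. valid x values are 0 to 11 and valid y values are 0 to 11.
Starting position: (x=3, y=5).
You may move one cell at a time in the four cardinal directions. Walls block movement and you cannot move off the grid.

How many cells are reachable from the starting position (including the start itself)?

Answer: Reachable cells: 144

Derivation:
BFS flood-fill from (x=3, y=5):
  Distance 0: (x=3, y=5)
  Distance 1: (x=3, y=4), (x=2, y=5), (x=4, y=5), (x=3, y=6)
  Distance 2: (x=3, y=3), (x=2, y=4), (x=4, y=4), (x=1, y=5), (x=5, y=5), (x=2, y=6), (x=4, y=6), (x=3, y=7)
  Distance 3: (x=3, y=2), (x=2, y=3), (x=4, y=3), (x=1, y=4), (x=5, y=4), (x=0, y=5), (x=6, y=5), (x=1, y=6), (x=5, y=6), (x=2, y=7), (x=4, y=7), (x=3, y=8)
  Distance 4: (x=3, y=1), (x=2, y=2), (x=4, y=2), (x=1, y=3), (x=5, y=3), (x=0, y=4), (x=6, y=4), (x=7, y=5), (x=0, y=6), (x=6, y=6), (x=1, y=7), (x=5, y=7), (x=2, y=8), (x=4, y=8), (x=3, y=9)
  Distance 5: (x=3, y=0), (x=2, y=1), (x=4, y=1), (x=1, y=2), (x=5, y=2), (x=0, y=3), (x=6, y=3), (x=7, y=4), (x=8, y=5), (x=7, y=6), (x=0, y=7), (x=6, y=7), (x=1, y=8), (x=5, y=8), (x=2, y=9), (x=4, y=9), (x=3, y=10)
  Distance 6: (x=2, y=0), (x=4, y=0), (x=1, y=1), (x=5, y=1), (x=0, y=2), (x=6, y=2), (x=7, y=3), (x=8, y=4), (x=9, y=5), (x=8, y=6), (x=7, y=7), (x=0, y=8), (x=6, y=8), (x=1, y=9), (x=5, y=9), (x=2, y=10), (x=4, y=10), (x=3, y=11)
  Distance 7: (x=1, y=0), (x=5, y=0), (x=0, y=1), (x=6, y=1), (x=7, y=2), (x=8, y=3), (x=9, y=4), (x=10, y=5), (x=9, y=6), (x=8, y=7), (x=7, y=8), (x=0, y=9), (x=6, y=9), (x=1, y=10), (x=5, y=10), (x=2, y=11), (x=4, y=11)
  Distance 8: (x=0, y=0), (x=6, y=0), (x=7, y=1), (x=8, y=2), (x=9, y=3), (x=10, y=4), (x=11, y=5), (x=10, y=6), (x=9, y=7), (x=8, y=8), (x=7, y=9), (x=0, y=10), (x=6, y=10), (x=1, y=11), (x=5, y=11)
  Distance 9: (x=7, y=0), (x=8, y=1), (x=9, y=2), (x=10, y=3), (x=11, y=4), (x=11, y=6), (x=10, y=7), (x=9, y=8), (x=8, y=9), (x=7, y=10), (x=0, y=11), (x=6, y=11)
  Distance 10: (x=8, y=0), (x=9, y=1), (x=10, y=2), (x=11, y=3), (x=11, y=7), (x=10, y=8), (x=9, y=9), (x=8, y=10), (x=7, y=11)
  Distance 11: (x=9, y=0), (x=10, y=1), (x=11, y=2), (x=11, y=8), (x=10, y=9), (x=9, y=10), (x=8, y=11)
  Distance 12: (x=10, y=0), (x=11, y=1), (x=11, y=9), (x=10, y=10), (x=9, y=11)
  Distance 13: (x=11, y=0), (x=11, y=10), (x=10, y=11)
  Distance 14: (x=11, y=11)
Total reachable: 144 (grid has 144 open cells total)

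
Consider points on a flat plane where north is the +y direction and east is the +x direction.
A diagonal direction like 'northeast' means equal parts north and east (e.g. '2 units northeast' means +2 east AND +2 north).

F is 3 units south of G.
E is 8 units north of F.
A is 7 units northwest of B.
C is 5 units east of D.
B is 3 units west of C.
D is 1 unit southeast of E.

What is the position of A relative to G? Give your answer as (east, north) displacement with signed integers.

Answer: A is at (east=-4, north=11) relative to G.

Derivation:
Place G at the origin (east=0, north=0).
  F is 3 units south of G: delta (east=+0, north=-3); F at (east=0, north=-3).
  E is 8 units north of F: delta (east=+0, north=+8); E at (east=0, north=5).
  D is 1 unit southeast of E: delta (east=+1, north=-1); D at (east=1, north=4).
  C is 5 units east of D: delta (east=+5, north=+0); C at (east=6, north=4).
  B is 3 units west of C: delta (east=-3, north=+0); B at (east=3, north=4).
  A is 7 units northwest of B: delta (east=-7, north=+7); A at (east=-4, north=11).
Therefore A relative to G: (east=-4, north=11).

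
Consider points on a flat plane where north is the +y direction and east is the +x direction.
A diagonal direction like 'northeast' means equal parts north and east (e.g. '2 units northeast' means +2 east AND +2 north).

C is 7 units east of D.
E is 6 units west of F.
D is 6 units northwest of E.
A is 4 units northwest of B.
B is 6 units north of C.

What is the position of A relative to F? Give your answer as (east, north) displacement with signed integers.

Place F at the origin (east=0, north=0).
  E is 6 units west of F: delta (east=-6, north=+0); E at (east=-6, north=0).
  D is 6 units northwest of E: delta (east=-6, north=+6); D at (east=-12, north=6).
  C is 7 units east of D: delta (east=+7, north=+0); C at (east=-5, north=6).
  B is 6 units north of C: delta (east=+0, north=+6); B at (east=-5, north=12).
  A is 4 units northwest of B: delta (east=-4, north=+4); A at (east=-9, north=16).
Therefore A relative to F: (east=-9, north=16).

Answer: A is at (east=-9, north=16) relative to F.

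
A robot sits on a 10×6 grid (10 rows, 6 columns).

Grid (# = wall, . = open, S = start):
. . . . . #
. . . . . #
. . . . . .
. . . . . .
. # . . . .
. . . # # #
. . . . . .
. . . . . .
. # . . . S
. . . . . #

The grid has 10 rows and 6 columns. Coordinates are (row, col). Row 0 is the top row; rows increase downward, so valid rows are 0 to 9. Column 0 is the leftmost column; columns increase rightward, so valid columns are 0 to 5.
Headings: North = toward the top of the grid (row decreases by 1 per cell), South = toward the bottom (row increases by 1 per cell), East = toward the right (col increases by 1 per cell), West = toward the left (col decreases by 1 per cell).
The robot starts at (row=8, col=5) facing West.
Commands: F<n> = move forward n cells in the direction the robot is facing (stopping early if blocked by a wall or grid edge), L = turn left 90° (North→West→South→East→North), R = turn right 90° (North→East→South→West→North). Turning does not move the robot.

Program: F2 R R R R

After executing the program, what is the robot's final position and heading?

Start: (row=8, col=5), facing West
  F2: move forward 2, now at (row=8, col=3)
  R: turn right, now facing North
  R: turn right, now facing East
  R: turn right, now facing South
  R: turn right, now facing West
Final: (row=8, col=3), facing West

Answer: Final position: (row=8, col=3), facing West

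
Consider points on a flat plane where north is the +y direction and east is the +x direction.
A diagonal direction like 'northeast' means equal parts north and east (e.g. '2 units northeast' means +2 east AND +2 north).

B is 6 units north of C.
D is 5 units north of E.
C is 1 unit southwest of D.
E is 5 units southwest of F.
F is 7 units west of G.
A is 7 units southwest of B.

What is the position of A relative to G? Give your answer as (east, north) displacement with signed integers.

Answer: A is at (east=-20, north=-2) relative to G.

Derivation:
Place G at the origin (east=0, north=0).
  F is 7 units west of G: delta (east=-7, north=+0); F at (east=-7, north=0).
  E is 5 units southwest of F: delta (east=-5, north=-5); E at (east=-12, north=-5).
  D is 5 units north of E: delta (east=+0, north=+5); D at (east=-12, north=0).
  C is 1 unit southwest of D: delta (east=-1, north=-1); C at (east=-13, north=-1).
  B is 6 units north of C: delta (east=+0, north=+6); B at (east=-13, north=5).
  A is 7 units southwest of B: delta (east=-7, north=-7); A at (east=-20, north=-2).
Therefore A relative to G: (east=-20, north=-2).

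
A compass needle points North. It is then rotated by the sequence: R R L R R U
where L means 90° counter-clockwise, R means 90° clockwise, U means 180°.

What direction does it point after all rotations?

Start: North
  R (right (90° clockwise)) -> East
  R (right (90° clockwise)) -> South
  L (left (90° counter-clockwise)) -> East
  R (right (90° clockwise)) -> South
  R (right (90° clockwise)) -> West
  U (U-turn (180°)) -> East
Final: East

Answer: Final heading: East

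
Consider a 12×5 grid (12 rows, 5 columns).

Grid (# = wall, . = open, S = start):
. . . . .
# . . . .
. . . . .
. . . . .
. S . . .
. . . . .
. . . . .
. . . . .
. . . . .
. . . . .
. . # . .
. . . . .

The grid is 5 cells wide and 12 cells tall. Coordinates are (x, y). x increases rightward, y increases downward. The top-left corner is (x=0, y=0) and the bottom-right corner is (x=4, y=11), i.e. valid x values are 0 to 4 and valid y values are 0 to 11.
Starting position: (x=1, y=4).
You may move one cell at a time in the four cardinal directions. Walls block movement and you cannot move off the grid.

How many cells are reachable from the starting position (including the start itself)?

BFS flood-fill from (x=1, y=4):
  Distance 0: (x=1, y=4)
  Distance 1: (x=1, y=3), (x=0, y=4), (x=2, y=4), (x=1, y=5)
  Distance 2: (x=1, y=2), (x=0, y=3), (x=2, y=3), (x=3, y=4), (x=0, y=5), (x=2, y=5), (x=1, y=6)
  Distance 3: (x=1, y=1), (x=0, y=2), (x=2, y=2), (x=3, y=3), (x=4, y=4), (x=3, y=5), (x=0, y=6), (x=2, y=6), (x=1, y=7)
  Distance 4: (x=1, y=0), (x=2, y=1), (x=3, y=2), (x=4, y=3), (x=4, y=5), (x=3, y=6), (x=0, y=7), (x=2, y=7), (x=1, y=8)
  Distance 5: (x=0, y=0), (x=2, y=0), (x=3, y=1), (x=4, y=2), (x=4, y=6), (x=3, y=7), (x=0, y=8), (x=2, y=8), (x=1, y=9)
  Distance 6: (x=3, y=0), (x=4, y=1), (x=4, y=7), (x=3, y=8), (x=0, y=9), (x=2, y=9), (x=1, y=10)
  Distance 7: (x=4, y=0), (x=4, y=8), (x=3, y=9), (x=0, y=10), (x=1, y=11)
  Distance 8: (x=4, y=9), (x=3, y=10), (x=0, y=11), (x=2, y=11)
  Distance 9: (x=4, y=10), (x=3, y=11)
  Distance 10: (x=4, y=11)
Total reachable: 58 (grid has 58 open cells total)

Answer: Reachable cells: 58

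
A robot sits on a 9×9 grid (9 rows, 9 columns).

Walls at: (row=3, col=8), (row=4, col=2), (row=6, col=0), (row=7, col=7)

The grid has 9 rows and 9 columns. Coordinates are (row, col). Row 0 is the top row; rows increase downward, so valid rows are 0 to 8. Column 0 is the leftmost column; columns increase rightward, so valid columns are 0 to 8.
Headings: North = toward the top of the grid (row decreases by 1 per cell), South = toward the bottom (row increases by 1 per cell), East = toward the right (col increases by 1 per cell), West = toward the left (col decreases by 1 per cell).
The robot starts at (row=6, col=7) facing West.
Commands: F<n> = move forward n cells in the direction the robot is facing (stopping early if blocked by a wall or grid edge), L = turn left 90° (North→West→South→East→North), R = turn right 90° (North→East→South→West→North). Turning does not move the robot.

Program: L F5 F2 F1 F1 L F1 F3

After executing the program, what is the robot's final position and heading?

Answer: Final position: (row=6, col=8), facing East

Derivation:
Start: (row=6, col=7), facing West
  L: turn left, now facing South
  F5: move forward 0/5 (blocked), now at (row=6, col=7)
  F2: move forward 0/2 (blocked), now at (row=6, col=7)
  F1: move forward 0/1 (blocked), now at (row=6, col=7)
  F1: move forward 0/1 (blocked), now at (row=6, col=7)
  L: turn left, now facing East
  F1: move forward 1, now at (row=6, col=8)
  F3: move forward 0/3 (blocked), now at (row=6, col=8)
Final: (row=6, col=8), facing East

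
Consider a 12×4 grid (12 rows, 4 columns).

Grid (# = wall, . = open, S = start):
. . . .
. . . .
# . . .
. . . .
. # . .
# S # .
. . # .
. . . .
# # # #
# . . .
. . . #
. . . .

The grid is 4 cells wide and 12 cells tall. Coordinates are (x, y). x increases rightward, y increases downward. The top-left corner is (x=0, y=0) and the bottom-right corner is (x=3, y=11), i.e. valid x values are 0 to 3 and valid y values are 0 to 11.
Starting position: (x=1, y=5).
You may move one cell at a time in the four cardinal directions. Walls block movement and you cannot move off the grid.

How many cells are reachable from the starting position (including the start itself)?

Answer: Reachable cells: 27

Derivation:
BFS flood-fill from (x=1, y=5):
  Distance 0: (x=1, y=5)
  Distance 1: (x=1, y=6)
  Distance 2: (x=0, y=6), (x=1, y=7)
  Distance 3: (x=0, y=7), (x=2, y=7)
  Distance 4: (x=3, y=7)
  Distance 5: (x=3, y=6)
  Distance 6: (x=3, y=5)
  Distance 7: (x=3, y=4)
  Distance 8: (x=3, y=3), (x=2, y=4)
  Distance 9: (x=3, y=2), (x=2, y=3)
  Distance 10: (x=3, y=1), (x=2, y=2), (x=1, y=3)
  Distance 11: (x=3, y=0), (x=2, y=1), (x=1, y=2), (x=0, y=3)
  Distance 12: (x=2, y=0), (x=1, y=1), (x=0, y=4)
  Distance 13: (x=1, y=0), (x=0, y=1)
  Distance 14: (x=0, y=0)
Total reachable: 27 (grid has 37 open cells total)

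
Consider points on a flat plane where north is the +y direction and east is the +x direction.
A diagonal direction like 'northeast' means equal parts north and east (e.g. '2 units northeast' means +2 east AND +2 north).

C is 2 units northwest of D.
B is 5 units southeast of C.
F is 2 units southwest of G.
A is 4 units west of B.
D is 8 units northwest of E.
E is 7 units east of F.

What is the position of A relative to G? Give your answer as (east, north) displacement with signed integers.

Answer: A is at (east=-4, north=3) relative to G.

Derivation:
Place G at the origin (east=0, north=0).
  F is 2 units southwest of G: delta (east=-2, north=-2); F at (east=-2, north=-2).
  E is 7 units east of F: delta (east=+7, north=+0); E at (east=5, north=-2).
  D is 8 units northwest of E: delta (east=-8, north=+8); D at (east=-3, north=6).
  C is 2 units northwest of D: delta (east=-2, north=+2); C at (east=-5, north=8).
  B is 5 units southeast of C: delta (east=+5, north=-5); B at (east=0, north=3).
  A is 4 units west of B: delta (east=-4, north=+0); A at (east=-4, north=3).
Therefore A relative to G: (east=-4, north=3).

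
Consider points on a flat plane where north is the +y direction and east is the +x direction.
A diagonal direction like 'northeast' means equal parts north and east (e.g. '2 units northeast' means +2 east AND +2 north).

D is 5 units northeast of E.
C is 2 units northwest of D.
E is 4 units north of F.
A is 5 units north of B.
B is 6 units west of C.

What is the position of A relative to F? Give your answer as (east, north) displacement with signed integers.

Answer: A is at (east=-3, north=16) relative to F.

Derivation:
Place F at the origin (east=0, north=0).
  E is 4 units north of F: delta (east=+0, north=+4); E at (east=0, north=4).
  D is 5 units northeast of E: delta (east=+5, north=+5); D at (east=5, north=9).
  C is 2 units northwest of D: delta (east=-2, north=+2); C at (east=3, north=11).
  B is 6 units west of C: delta (east=-6, north=+0); B at (east=-3, north=11).
  A is 5 units north of B: delta (east=+0, north=+5); A at (east=-3, north=16).
Therefore A relative to F: (east=-3, north=16).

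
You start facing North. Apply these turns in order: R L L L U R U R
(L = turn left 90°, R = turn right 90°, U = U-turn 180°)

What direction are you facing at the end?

Answer: Final heading: North

Derivation:
Start: North
  R (right (90° clockwise)) -> East
  L (left (90° counter-clockwise)) -> North
  L (left (90° counter-clockwise)) -> West
  L (left (90° counter-clockwise)) -> South
  U (U-turn (180°)) -> North
  R (right (90° clockwise)) -> East
  U (U-turn (180°)) -> West
  R (right (90° clockwise)) -> North
Final: North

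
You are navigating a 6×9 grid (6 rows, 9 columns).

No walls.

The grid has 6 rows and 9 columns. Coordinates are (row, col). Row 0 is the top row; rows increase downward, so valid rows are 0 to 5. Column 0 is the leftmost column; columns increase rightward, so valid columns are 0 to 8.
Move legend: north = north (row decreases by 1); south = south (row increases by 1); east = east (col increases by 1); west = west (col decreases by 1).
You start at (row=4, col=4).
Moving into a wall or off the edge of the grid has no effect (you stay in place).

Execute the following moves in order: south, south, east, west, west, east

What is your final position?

Answer: Final position: (row=5, col=4)

Derivation:
Start: (row=4, col=4)
  south (south): (row=4, col=4) -> (row=5, col=4)
  south (south): blocked, stay at (row=5, col=4)
  east (east): (row=5, col=4) -> (row=5, col=5)
  west (west): (row=5, col=5) -> (row=5, col=4)
  west (west): (row=5, col=4) -> (row=5, col=3)
  east (east): (row=5, col=3) -> (row=5, col=4)
Final: (row=5, col=4)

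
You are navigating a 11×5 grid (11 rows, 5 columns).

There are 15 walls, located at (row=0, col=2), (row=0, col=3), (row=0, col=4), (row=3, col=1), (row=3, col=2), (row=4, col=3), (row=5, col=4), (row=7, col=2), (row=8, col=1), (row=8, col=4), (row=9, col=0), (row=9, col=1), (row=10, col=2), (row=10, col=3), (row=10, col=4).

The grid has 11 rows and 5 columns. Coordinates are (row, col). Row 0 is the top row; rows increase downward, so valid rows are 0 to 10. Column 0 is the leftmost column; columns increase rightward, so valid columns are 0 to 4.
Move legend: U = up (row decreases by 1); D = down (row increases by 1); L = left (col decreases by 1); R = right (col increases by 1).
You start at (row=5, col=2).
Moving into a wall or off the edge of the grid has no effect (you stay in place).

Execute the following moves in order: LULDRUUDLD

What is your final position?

Start: (row=5, col=2)
  L (left): (row=5, col=2) -> (row=5, col=1)
  U (up): (row=5, col=1) -> (row=4, col=1)
  L (left): (row=4, col=1) -> (row=4, col=0)
  D (down): (row=4, col=0) -> (row=5, col=0)
  R (right): (row=5, col=0) -> (row=5, col=1)
  U (up): (row=5, col=1) -> (row=4, col=1)
  U (up): blocked, stay at (row=4, col=1)
  D (down): (row=4, col=1) -> (row=5, col=1)
  L (left): (row=5, col=1) -> (row=5, col=0)
  D (down): (row=5, col=0) -> (row=6, col=0)
Final: (row=6, col=0)

Answer: Final position: (row=6, col=0)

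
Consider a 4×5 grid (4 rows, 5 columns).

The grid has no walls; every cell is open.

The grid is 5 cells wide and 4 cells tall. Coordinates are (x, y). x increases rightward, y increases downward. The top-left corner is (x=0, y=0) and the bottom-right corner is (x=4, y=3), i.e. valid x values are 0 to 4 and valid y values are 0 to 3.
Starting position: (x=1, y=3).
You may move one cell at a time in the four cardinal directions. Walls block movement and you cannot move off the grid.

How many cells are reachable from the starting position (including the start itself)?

BFS flood-fill from (x=1, y=3):
  Distance 0: (x=1, y=3)
  Distance 1: (x=1, y=2), (x=0, y=3), (x=2, y=3)
  Distance 2: (x=1, y=1), (x=0, y=2), (x=2, y=2), (x=3, y=3)
  Distance 3: (x=1, y=0), (x=0, y=1), (x=2, y=1), (x=3, y=2), (x=4, y=3)
  Distance 4: (x=0, y=0), (x=2, y=0), (x=3, y=1), (x=4, y=2)
  Distance 5: (x=3, y=0), (x=4, y=1)
  Distance 6: (x=4, y=0)
Total reachable: 20 (grid has 20 open cells total)

Answer: Reachable cells: 20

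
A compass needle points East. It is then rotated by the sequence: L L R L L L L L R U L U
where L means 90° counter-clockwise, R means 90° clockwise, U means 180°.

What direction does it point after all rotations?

Start: East
  L (left (90° counter-clockwise)) -> North
  L (left (90° counter-clockwise)) -> West
  R (right (90° clockwise)) -> North
  L (left (90° counter-clockwise)) -> West
  L (left (90° counter-clockwise)) -> South
  L (left (90° counter-clockwise)) -> East
  L (left (90° counter-clockwise)) -> North
  L (left (90° counter-clockwise)) -> West
  R (right (90° clockwise)) -> North
  U (U-turn (180°)) -> South
  L (left (90° counter-clockwise)) -> East
  U (U-turn (180°)) -> West
Final: West

Answer: Final heading: West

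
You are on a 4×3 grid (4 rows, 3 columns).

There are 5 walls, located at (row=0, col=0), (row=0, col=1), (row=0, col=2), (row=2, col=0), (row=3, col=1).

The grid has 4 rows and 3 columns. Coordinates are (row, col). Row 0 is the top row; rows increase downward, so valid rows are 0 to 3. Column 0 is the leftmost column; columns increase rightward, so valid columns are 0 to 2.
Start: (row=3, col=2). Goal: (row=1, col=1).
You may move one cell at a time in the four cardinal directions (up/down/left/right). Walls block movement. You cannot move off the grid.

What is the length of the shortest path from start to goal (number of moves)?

Answer: Shortest path length: 3

Derivation:
BFS from (row=3, col=2) until reaching (row=1, col=1):
  Distance 0: (row=3, col=2)
  Distance 1: (row=2, col=2)
  Distance 2: (row=1, col=2), (row=2, col=1)
  Distance 3: (row=1, col=1)  <- goal reached here
One shortest path (3 moves): (row=3, col=2) -> (row=2, col=2) -> (row=2, col=1) -> (row=1, col=1)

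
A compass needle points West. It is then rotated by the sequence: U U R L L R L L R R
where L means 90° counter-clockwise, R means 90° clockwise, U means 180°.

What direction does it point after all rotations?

Answer: Final heading: West

Derivation:
Start: West
  U (U-turn (180°)) -> East
  U (U-turn (180°)) -> West
  R (right (90° clockwise)) -> North
  L (left (90° counter-clockwise)) -> West
  L (left (90° counter-clockwise)) -> South
  R (right (90° clockwise)) -> West
  L (left (90° counter-clockwise)) -> South
  L (left (90° counter-clockwise)) -> East
  R (right (90° clockwise)) -> South
  R (right (90° clockwise)) -> West
Final: West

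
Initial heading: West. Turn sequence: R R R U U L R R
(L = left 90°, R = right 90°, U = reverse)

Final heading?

Start: West
  R (right (90° clockwise)) -> North
  R (right (90° clockwise)) -> East
  R (right (90° clockwise)) -> South
  U (U-turn (180°)) -> North
  U (U-turn (180°)) -> South
  L (left (90° counter-clockwise)) -> East
  R (right (90° clockwise)) -> South
  R (right (90° clockwise)) -> West
Final: West

Answer: Final heading: West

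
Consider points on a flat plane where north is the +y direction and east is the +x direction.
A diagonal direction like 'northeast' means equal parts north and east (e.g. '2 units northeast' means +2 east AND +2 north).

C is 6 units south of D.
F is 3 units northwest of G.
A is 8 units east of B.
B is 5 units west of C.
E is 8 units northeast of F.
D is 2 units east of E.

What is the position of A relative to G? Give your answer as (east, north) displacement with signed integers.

Answer: A is at (east=10, north=5) relative to G.

Derivation:
Place G at the origin (east=0, north=0).
  F is 3 units northwest of G: delta (east=-3, north=+3); F at (east=-3, north=3).
  E is 8 units northeast of F: delta (east=+8, north=+8); E at (east=5, north=11).
  D is 2 units east of E: delta (east=+2, north=+0); D at (east=7, north=11).
  C is 6 units south of D: delta (east=+0, north=-6); C at (east=7, north=5).
  B is 5 units west of C: delta (east=-5, north=+0); B at (east=2, north=5).
  A is 8 units east of B: delta (east=+8, north=+0); A at (east=10, north=5).
Therefore A relative to G: (east=10, north=5).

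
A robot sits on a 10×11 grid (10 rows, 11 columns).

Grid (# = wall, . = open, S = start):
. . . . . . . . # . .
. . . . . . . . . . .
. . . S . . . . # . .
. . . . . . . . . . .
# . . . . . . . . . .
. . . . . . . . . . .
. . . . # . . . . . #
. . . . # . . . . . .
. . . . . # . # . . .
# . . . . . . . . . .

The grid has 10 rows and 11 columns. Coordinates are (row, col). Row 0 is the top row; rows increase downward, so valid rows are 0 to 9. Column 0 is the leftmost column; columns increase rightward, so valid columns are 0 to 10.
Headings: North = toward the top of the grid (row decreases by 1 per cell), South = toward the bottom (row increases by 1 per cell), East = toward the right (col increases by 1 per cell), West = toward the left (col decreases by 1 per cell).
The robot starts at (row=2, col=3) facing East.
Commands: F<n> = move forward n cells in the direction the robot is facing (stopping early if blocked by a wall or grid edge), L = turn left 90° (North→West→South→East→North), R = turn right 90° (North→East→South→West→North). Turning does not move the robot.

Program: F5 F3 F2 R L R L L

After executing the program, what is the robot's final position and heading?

Answer: Final position: (row=2, col=7), facing North

Derivation:
Start: (row=2, col=3), facing East
  F5: move forward 4/5 (blocked), now at (row=2, col=7)
  F3: move forward 0/3 (blocked), now at (row=2, col=7)
  F2: move forward 0/2 (blocked), now at (row=2, col=7)
  R: turn right, now facing South
  L: turn left, now facing East
  R: turn right, now facing South
  L: turn left, now facing East
  L: turn left, now facing North
Final: (row=2, col=7), facing North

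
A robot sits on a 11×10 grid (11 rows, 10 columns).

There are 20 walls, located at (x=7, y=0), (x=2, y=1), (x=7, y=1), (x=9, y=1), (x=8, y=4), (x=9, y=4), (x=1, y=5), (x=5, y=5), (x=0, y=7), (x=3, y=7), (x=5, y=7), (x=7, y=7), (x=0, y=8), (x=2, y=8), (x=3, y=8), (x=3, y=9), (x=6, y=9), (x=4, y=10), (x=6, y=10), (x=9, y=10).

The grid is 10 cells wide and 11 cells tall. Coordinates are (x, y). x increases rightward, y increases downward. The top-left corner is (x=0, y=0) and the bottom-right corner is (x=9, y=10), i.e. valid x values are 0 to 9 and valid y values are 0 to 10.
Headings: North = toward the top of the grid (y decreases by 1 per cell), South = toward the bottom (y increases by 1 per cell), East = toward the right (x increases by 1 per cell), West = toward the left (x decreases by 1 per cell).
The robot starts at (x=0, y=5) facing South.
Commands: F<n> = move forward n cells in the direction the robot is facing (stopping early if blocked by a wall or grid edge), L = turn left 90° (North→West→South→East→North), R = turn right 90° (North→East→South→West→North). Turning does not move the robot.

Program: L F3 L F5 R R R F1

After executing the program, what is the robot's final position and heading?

Answer: Final position: (x=0, y=0), facing West

Derivation:
Start: (x=0, y=5), facing South
  L: turn left, now facing East
  F3: move forward 0/3 (blocked), now at (x=0, y=5)
  L: turn left, now facing North
  F5: move forward 5, now at (x=0, y=0)
  R: turn right, now facing East
  R: turn right, now facing South
  R: turn right, now facing West
  F1: move forward 0/1 (blocked), now at (x=0, y=0)
Final: (x=0, y=0), facing West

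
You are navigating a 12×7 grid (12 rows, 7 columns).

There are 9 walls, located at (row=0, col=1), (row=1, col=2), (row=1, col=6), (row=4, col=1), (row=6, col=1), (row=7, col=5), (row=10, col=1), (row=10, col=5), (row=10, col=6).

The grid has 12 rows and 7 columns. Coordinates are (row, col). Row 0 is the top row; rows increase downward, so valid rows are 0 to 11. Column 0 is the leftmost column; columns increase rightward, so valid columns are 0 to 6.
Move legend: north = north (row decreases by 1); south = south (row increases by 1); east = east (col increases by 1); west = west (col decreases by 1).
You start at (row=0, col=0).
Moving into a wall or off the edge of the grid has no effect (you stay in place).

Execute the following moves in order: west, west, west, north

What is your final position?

Start: (row=0, col=0)
  [×3]west (west): blocked, stay at (row=0, col=0)
  north (north): blocked, stay at (row=0, col=0)
Final: (row=0, col=0)

Answer: Final position: (row=0, col=0)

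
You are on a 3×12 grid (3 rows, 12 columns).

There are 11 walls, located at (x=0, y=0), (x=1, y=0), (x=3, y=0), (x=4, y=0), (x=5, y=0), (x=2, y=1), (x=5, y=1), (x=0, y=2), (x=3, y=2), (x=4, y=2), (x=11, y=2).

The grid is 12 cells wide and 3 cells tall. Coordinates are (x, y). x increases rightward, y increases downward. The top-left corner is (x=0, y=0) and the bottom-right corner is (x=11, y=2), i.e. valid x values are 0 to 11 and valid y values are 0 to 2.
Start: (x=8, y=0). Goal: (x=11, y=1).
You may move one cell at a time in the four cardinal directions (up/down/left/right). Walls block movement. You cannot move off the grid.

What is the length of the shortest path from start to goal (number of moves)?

BFS from (x=8, y=0) until reaching (x=11, y=1):
  Distance 0: (x=8, y=0)
  Distance 1: (x=7, y=0), (x=9, y=0), (x=8, y=1)
  Distance 2: (x=6, y=0), (x=10, y=0), (x=7, y=1), (x=9, y=1), (x=8, y=2)
  Distance 3: (x=11, y=0), (x=6, y=1), (x=10, y=1), (x=7, y=2), (x=9, y=2)
  Distance 4: (x=11, y=1), (x=6, y=2), (x=10, y=2)  <- goal reached here
One shortest path (4 moves): (x=8, y=0) -> (x=9, y=0) -> (x=10, y=0) -> (x=11, y=0) -> (x=11, y=1)

Answer: Shortest path length: 4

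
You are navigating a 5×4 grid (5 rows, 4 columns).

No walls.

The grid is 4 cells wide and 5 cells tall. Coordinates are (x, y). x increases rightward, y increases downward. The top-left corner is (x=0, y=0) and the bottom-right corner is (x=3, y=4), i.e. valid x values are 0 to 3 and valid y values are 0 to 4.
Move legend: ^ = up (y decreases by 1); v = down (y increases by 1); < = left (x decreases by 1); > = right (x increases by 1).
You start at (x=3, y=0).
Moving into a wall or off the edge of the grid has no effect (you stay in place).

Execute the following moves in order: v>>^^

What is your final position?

Start: (x=3, y=0)
  v (down): (x=3, y=0) -> (x=3, y=1)
  > (right): blocked, stay at (x=3, y=1)
  > (right): blocked, stay at (x=3, y=1)
  ^ (up): (x=3, y=1) -> (x=3, y=0)
  ^ (up): blocked, stay at (x=3, y=0)
Final: (x=3, y=0)

Answer: Final position: (x=3, y=0)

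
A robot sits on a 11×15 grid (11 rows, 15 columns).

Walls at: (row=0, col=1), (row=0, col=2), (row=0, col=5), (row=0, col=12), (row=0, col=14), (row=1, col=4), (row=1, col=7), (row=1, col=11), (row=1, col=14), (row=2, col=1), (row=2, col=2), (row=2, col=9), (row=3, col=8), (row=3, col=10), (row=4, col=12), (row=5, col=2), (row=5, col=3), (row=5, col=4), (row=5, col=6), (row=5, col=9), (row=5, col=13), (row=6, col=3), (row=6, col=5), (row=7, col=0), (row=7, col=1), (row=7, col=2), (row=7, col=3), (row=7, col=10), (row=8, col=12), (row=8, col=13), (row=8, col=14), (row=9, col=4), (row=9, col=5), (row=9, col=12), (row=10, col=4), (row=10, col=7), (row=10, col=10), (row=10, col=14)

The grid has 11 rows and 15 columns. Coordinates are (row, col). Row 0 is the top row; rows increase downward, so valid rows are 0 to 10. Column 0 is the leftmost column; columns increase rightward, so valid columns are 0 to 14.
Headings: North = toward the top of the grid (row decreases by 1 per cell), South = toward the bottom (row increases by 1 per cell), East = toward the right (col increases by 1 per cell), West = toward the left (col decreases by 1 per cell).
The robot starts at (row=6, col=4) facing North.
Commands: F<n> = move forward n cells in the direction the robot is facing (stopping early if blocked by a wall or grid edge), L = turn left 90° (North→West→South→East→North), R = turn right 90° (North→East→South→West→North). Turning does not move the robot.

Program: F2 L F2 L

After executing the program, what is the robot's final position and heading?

Answer: Final position: (row=6, col=4), facing South

Derivation:
Start: (row=6, col=4), facing North
  F2: move forward 0/2 (blocked), now at (row=6, col=4)
  L: turn left, now facing West
  F2: move forward 0/2 (blocked), now at (row=6, col=4)
  L: turn left, now facing South
Final: (row=6, col=4), facing South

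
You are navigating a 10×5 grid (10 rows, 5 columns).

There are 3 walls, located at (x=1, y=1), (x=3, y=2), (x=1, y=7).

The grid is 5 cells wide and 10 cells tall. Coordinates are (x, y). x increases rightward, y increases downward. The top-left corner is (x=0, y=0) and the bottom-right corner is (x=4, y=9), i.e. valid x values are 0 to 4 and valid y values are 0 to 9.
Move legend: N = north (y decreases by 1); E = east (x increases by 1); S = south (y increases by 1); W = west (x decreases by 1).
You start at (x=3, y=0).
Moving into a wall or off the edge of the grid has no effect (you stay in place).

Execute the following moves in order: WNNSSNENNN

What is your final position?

Answer: Final position: (x=3, y=0)

Derivation:
Start: (x=3, y=0)
  W (west): (x=3, y=0) -> (x=2, y=0)
  N (north): blocked, stay at (x=2, y=0)
  N (north): blocked, stay at (x=2, y=0)
  S (south): (x=2, y=0) -> (x=2, y=1)
  S (south): (x=2, y=1) -> (x=2, y=2)
  N (north): (x=2, y=2) -> (x=2, y=1)
  E (east): (x=2, y=1) -> (x=3, y=1)
  N (north): (x=3, y=1) -> (x=3, y=0)
  N (north): blocked, stay at (x=3, y=0)
  N (north): blocked, stay at (x=3, y=0)
Final: (x=3, y=0)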